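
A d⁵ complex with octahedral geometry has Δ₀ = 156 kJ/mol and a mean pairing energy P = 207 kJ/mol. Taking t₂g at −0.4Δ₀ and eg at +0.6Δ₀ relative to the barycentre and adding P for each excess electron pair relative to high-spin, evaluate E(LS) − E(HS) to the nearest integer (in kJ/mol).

In the high-spin limit (t₂g³ eg²) the orbital term is 0.0Δ₀ = 0 kJ/mol, with no excess pairing.
For low-spin the configuration is t₂g⁵ eg⁰: orbital energy -2.0 × 156 = -312 kJ/mol, and 2 additional pairs relative to high-spin add 414 kJ/mol, giving 102 kJ/mol.
The difference is 102 − (0) = 102 kJ/mol, so high-spin lies lower.

102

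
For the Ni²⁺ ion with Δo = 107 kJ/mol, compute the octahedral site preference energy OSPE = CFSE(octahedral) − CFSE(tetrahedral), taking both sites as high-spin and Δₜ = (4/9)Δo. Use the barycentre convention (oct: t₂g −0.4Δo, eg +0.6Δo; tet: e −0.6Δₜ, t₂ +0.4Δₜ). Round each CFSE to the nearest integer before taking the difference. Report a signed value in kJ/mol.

Ni is in group 10, so Ni²⁺ is d⁸ (10 − 2 = 8).
Octahedral high-spin t2g^6 e_g^2: CFSE = -1.2 × 107 = -128 kJ/mol.
Tetrahedral: e^4 t2^4, CFSE = 4(−0.6) + 4(+0.4) = -0.8Δₜ = -0.8 × (4/9) × 107 = -38 kJ/mol.
OSPE = CFSE(oct) − CFSE(tet) = -128 − (-38) = -90 kJ/mol.

-90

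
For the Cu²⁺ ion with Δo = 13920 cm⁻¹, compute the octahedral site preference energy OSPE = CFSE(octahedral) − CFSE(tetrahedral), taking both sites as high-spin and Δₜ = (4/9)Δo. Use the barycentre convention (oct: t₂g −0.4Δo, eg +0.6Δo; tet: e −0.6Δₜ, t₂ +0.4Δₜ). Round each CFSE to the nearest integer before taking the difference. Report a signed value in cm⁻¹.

-5877

Cu sits in group 11; removing 2 electrons leaves Cu²⁺ with 11 − 2 = 9 d electrons.
Octahedral high-spin t2g^6 e_g^3: CFSE = -0.6 × 13920 = -8352 cm⁻¹.
Tetrahedral e^4 t2^5 gives -0.4Δₜ = -0.4 × (4/9) × 13920 = -2475 cm⁻¹.
Subtracting, OSPE = -8352 − (-2475) = -5877 cm⁻¹.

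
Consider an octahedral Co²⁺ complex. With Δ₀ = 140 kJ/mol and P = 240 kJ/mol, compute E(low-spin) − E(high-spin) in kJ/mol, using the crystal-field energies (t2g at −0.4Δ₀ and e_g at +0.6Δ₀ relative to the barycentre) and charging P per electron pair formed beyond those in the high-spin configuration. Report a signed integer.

100

Co²⁺: group 9, so d-count = 9 − 2 = 7.
High-spin: t2g^5 e_g^2, CFSE = -0.8Δ₀ = -112 kJ/mol.
For low-spin the configuration is t2g^6 e_g^1: orbital energy -1.8 × 140 = -252 kJ/mol, and 1 additional pair relative to high-spin adds 240 kJ/mol, giving -12 kJ/mol.
The difference is -12 − (-112) = 100 kJ/mol, so high-spin lies lower.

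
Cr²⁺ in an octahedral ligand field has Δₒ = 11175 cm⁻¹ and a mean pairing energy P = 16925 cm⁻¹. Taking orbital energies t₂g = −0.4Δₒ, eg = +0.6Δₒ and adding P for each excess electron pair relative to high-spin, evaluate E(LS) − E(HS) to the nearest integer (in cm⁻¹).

5750

Cr is in group 6, so Cr²⁺ is d⁴ (6 − 2 = 4).
High-spin d⁴ fills as t₂g³ eg¹ with CFSE 3(−0.4) + 1(+0.6) = -0.6Δₒ = -6705 cm⁻¹.
For low-spin the configuration is t₂g⁴ eg⁰: orbital energy -1.6 × 11175 = -17880 cm⁻¹, and 1 additional pair relative to high-spin adds 16925 cm⁻¹, giving -955 cm⁻¹.
The difference is -955 − (-6705) = 5750 cm⁻¹, so high-spin lies lower.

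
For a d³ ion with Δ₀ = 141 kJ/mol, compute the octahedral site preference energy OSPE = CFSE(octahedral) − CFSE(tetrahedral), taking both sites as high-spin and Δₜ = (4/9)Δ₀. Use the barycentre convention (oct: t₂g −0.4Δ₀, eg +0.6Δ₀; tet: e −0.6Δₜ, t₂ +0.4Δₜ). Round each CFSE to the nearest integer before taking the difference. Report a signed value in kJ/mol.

Octahedral (high-spin): t₂g³ eg⁰, CFSE = 3(−0.4) + 0(+0.6) = -1.2Δ₀ = -1.2 × 141 = -169 kJ/mol.
Tetrahedral e² t₂¹ gives -0.8Δₜ = -0.8 × (4/9) × 141 = -50 kJ/mol.
OSPE = CFSE(oct) − CFSE(tet) = -169 − (-50) = -119 kJ/mol.

-119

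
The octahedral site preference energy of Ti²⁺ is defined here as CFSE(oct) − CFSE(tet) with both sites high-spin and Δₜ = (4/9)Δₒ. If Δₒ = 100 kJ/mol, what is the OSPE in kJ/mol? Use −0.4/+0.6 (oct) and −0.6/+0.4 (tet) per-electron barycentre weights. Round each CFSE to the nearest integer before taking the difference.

Group 4 minus oxidation state +2 gives a d² configuration for Ti²⁺.
In an octahedral site d² (HS) is t₂g² eg⁰, giving CFSE(oct) = -0.8Δₒ = -80 kJ/mol.
Tetrahedral: e² t₂⁰, CFSE = 2(−0.6) + 0(+0.4) = -1.2Δₜ = -1.2 × (4/9) × 100 = -53 kJ/mol.
OSPE = CFSE(oct) − CFSE(tet) = -80 − (-53) = -27 kJ/mol.

-27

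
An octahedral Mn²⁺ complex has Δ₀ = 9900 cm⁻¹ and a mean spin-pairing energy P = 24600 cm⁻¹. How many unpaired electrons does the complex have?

Group 7 minus oxidation state +2 gives a d⁵ configuration for Mn²⁺.
Here Δ₀ < P (9900 < 24600), so the high-spin state is favoured.
That gives t2g^3 e_g^2.
Unpaired electrons: 5.

5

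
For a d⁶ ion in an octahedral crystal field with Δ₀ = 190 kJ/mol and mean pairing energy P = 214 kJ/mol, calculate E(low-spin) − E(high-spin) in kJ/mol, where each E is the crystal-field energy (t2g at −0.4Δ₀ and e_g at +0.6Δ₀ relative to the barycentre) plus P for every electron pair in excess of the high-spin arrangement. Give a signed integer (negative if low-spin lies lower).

48

In the high-spin limit (t2g^4 e_g^2) the orbital term is -0.4Δ₀ = -76 kJ/mol, with no excess pairing.
Low-spin: t2g^6 e_g^0, orbital CFSE = -2.4Δ₀ = -456 kJ/mol; plus 2 excess pairs × P = +428 kJ/mol; total -28 kJ/mol.
The difference is -28 − (-76) = 48 kJ/mol, so high-spin lies lower.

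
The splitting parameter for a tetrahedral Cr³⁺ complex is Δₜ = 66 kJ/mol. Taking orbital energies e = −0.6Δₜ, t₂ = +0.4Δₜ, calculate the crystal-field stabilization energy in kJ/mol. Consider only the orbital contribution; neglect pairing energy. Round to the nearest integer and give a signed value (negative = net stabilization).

Cr sits in group 6; removing 3 electrons leaves Cr³⁺ with 6 − 3 = 3 d electrons.
With tetrahedral geometry the complex is necessarily high-spin.
The d³ electrons fill as e² t₂¹.
The orbital stabilization is -0.8Δₜ = -0.8 × 66 = -53 kJ/mol.

-53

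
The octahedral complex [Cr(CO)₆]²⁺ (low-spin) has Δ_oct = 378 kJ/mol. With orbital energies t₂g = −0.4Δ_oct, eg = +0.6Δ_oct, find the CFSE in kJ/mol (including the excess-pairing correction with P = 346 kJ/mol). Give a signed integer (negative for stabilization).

CO is neutral, so the +2 overall charge sits on Cr: oxidation state +2.
Cr²⁺: group 6, so d-count = 6 − 2 = 4.
Electron filling gives t₂g⁴ eg⁰.
Orbital CFSE = 4(-0.4) + 0(0.6) = -1.6Δ_oct = -1.6 × 378 = -605 kJ/mol.
Relative to high-spin t₂g³ eg¹ (0 paired), the low-spin configuration has 1 additional pair, contributing +1 × 346 = +346 kJ/mol.
Combining: -605 + 346 = -259 kJ/mol.

-259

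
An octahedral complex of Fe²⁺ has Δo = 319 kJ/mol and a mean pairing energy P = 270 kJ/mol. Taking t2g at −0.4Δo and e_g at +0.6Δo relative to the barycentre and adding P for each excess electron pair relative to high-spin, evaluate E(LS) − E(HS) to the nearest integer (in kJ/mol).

Fe sits in group 8; removing 2 electrons leaves Fe²⁺ with 8 − 2 = 6 d electrons.
In the high-spin limit (t2g^4 e_g^2) the orbital term is -0.4Δo = -128 kJ/mol, with no excess pairing.
Low-spin: t2g^6 e_g^0, orbital CFSE = -2.4Δo = -766 kJ/mol; plus 2 excess pairs × P = +540 kJ/mol; total -226 kJ/mol.
Thus E(LS) − E(HS) = -98 kJ/mol.

-98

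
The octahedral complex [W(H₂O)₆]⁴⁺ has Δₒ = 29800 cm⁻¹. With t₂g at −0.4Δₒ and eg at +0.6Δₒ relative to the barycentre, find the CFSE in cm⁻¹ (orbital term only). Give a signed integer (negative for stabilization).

H₂O is neutral, so the +4 overall charge sits on W: oxidation state +4.
W is in group 6, so W⁴⁺ is d² (6 − 4 = 2).
For octahedral d² the high- and low-spin configurations coincide.
Electron filling gives t₂g² eg⁰.
CFSE(orbital) = 2×(-0.4Δₒ) + 0×(0.6Δₒ) = -0.8Δₒ; with Δₒ = 29800 cm⁻¹ that is -23840 cm⁻¹.

-23840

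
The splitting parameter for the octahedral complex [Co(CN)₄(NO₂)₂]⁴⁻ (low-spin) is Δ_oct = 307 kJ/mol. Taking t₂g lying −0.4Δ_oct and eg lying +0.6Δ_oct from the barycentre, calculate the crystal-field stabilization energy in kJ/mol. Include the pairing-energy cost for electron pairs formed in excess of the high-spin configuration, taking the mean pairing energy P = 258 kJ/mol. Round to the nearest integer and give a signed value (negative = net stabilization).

Ligand charges: 4×(-1) from CN⁻ and 2×(-1) from NO₂⁻ sum to -6; with overall charge -4, Co is +2.
Co²⁺: group 9, so d-count = 9 − 2 = 7.
The d⁷ electrons fill as t₂g⁶ eg¹.
CFSE(orbital) = 6×(-0.4Δ_oct) + 1×(0.6Δ_oct) = -1.8Δ_oct; with Δ_oct = 307 kJ/mol that is -553 kJ/mol.
High-spin d⁷ would be t₂g⁵ eg² with 2 pairs; low-spin has 3, so 1 excess pair costs +1P = +258 kJ/mol.
Overall CFSE = -553 + 258 = -295 kJ/mol.

-295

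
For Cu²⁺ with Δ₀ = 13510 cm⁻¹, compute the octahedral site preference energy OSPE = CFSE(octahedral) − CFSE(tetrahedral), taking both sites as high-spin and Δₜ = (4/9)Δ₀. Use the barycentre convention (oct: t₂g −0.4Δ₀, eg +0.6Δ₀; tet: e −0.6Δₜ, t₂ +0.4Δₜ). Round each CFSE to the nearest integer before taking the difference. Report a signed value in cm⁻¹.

Cu is in group 11, so Cu²⁺ is d⁹ (11 − 2 = 9).
In an octahedral site d⁹ (HS) is t₂g⁶ eg³, giving CFSE(oct) = -0.6Δ₀ = -8106 cm⁻¹.
Tetrahedral e⁴ t₂⁵ gives -0.4Δₜ = -0.4 × (4/9) × 13510 = -2402 cm⁻¹.
Subtracting, OSPE = -8106 − (-2402) = -5704 cm⁻¹.

-5704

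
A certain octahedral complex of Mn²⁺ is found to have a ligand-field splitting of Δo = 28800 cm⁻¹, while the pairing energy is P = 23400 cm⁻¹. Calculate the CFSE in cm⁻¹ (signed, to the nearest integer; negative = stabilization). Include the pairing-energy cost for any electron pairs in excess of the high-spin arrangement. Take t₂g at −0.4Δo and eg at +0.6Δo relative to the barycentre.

-10800

Group 7 minus oxidation state +2 gives a d⁵ configuration for Mn²⁺.
Here Δo > P (28800 > 23400), so the low-spin state is favoured.
Filling d⁵ accordingly: t₂g⁵ eg⁰.
Orbital CFSE = -2.0Δo = -2.0 × 28800 = -57600 cm⁻¹.
Excess pairs vs high-spin: 2 − 0 = 2; pairing cost = +46800 cm⁻¹.
Net CFSE = -57600 + 46800 = -10800 cm⁻¹.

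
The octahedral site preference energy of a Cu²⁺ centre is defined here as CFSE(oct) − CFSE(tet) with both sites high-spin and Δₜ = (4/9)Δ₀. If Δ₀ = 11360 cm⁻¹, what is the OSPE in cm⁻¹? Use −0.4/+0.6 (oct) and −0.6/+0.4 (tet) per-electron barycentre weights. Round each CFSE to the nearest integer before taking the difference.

Cu is in group 11, so Cu²⁺ is d⁹ (11 − 2 = 9).
Octahedral high-spin t2g^6 e_g^3: CFSE = -0.6 × 11360 = -6816 cm⁻¹.
In a tetrahedral site the filling is e^4 t2^5: CFSE(tet) = -0.4Δₜ = -0.4 × (4/9)(11360) = -2020 cm⁻¹.
Subtracting, OSPE = -6816 − (-2020) = -4796 cm⁻¹.

-4796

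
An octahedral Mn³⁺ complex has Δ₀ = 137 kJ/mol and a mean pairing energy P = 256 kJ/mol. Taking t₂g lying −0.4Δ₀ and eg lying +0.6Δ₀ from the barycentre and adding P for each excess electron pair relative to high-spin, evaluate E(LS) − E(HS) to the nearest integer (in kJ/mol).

119

Mn is in group 7, so Mn³⁺ is d⁴ (7 − 3 = 4).
In the high-spin limit (t₂g³ eg¹) the orbital term is -0.6Δ₀ = -82 kJ/mol, with no excess pairing.
Low-spin: t₂g⁴ eg⁰, orbital CFSE = -1.6Δ₀ = -219 kJ/mol; plus 1 excess pair × P = +256 kJ/mol; total 37 kJ/mol.
The difference is 37 − (-82) = 119 kJ/mol, so high-spin lies lower.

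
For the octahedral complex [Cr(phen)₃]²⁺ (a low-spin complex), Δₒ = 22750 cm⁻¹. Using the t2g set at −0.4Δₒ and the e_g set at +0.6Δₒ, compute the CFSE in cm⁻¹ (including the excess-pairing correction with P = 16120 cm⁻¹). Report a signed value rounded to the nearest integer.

-20280

phen is neutral, so the +2 overall charge sits on Cr: oxidation state +2.
Cr²⁺: group 6, so d-count = 6 − 2 = 4.
Configuration: t2g^4 e_g^0.
Orbital CFSE = 4(-0.4) + 0(0.6) = -1.6Δₒ = -1.6 × 22750 = -36400 cm⁻¹.
High-spin d⁴ would be t2g^3 e_g^1 with 0 pairs; low-spin has 1, so 1 excess pair costs +1P = +16120 cm⁻¹.
Net CFSE = -36400 + 16120 = -20280 cm⁻¹.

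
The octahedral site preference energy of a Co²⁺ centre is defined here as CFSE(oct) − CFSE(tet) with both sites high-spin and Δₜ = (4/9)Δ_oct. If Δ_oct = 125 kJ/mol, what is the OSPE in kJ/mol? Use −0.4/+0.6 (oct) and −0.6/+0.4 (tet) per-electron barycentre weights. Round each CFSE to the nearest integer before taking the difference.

-33

Co is in group 9, so Co²⁺ is d⁷ (9 − 2 = 7).
Octahedral (high-spin): t2g^5 e_g^2, CFSE = 5(−0.4) + 2(+0.6) = -0.8Δ_oct = -0.8 × 125 = -100 kJ/mol.
Tetrahedral: e^4 t2^3, CFSE = 4(−0.6) + 3(+0.4) = -1.2Δₜ = -1.2 × (4/9) × 125 = -67 kJ/mol.
OSPE = CFSE(oct) − CFSE(tet) = -100 − (-67) = -33 kJ/mol.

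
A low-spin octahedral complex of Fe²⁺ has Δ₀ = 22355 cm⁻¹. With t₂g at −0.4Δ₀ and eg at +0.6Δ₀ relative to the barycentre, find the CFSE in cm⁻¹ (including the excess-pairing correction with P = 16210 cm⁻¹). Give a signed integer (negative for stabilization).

-21232

Fe is in group 8, so Fe²⁺ is d⁶ (8 − 2 = 6).
The d⁶ electrons fill as t₂g⁶ eg⁰.
The orbital stabilization is -2.4Δ₀ = -2.4 × 22355 = -53652 cm⁻¹.
High-spin d⁶ would be t₂g⁴ eg² with 1 pair; low-spin has 3, so 2 excess pairs cost +2P = +32420 cm⁻¹.
Combining: -53652 + 32420 = -21232 cm⁻¹.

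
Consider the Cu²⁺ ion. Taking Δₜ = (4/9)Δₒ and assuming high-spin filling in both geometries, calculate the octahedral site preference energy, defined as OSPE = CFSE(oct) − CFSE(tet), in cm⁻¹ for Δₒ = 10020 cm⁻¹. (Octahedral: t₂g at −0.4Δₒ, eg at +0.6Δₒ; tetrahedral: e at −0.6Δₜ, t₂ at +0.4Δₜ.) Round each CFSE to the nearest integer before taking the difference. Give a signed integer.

-4231

Cu sits in group 11; removing 2 electrons leaves Cu²⁺ with 11 − 2 = 9 d electrons.
Octahedral high-spin t2g^6 e_g^3: CFSE = -0.6 × 10020 = -6012 cm⁻¹.
Tetrahedral e^4 t2^5 gives -0.4Δₜ = -0.4 × (4/9) × 10020 = -1781 cm⁻¹.
OSPE = -6012 − (-1781) = -4231 cm⁻¹.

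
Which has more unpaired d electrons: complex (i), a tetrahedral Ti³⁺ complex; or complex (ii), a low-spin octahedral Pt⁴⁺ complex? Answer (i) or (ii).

(i)

(i): Group 4 minus oxidation state +3 gives a d¹ configuration for Ti³⁺; With tetrahedral geometry the complex is necessarily high-spin; e^1 t2^0 → 1 unpaired.
(ii): Pt is in group 10, so Pt⁴⁺ is d⁶ (10 − 4 = 6); t₂g⁶ eg⁰ → 0 unpaired.
So (i) has more unpaired electrons.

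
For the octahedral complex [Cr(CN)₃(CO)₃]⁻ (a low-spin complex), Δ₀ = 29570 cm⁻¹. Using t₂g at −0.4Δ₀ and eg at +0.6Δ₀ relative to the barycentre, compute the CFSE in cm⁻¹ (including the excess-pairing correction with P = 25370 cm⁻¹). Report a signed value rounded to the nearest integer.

Ligand charges: 3×(-1) from CN⁻ and 3×(+0) from CO sum to -3; with overall charge -1, Cr is +2.
Cr sits in group 6; removing 2 electrons leaves Cr²⁺ with 6 − 2 = 4 d electrons.
Electron filling gives t₂g⁴ eg⁰.
The orbital stabilization is -1.6Δ₀ = -1.6 × 29570 = -47312 cm⁻¹.
Pairing penalty: 1 pair vs 0 in the high-spin reference → 1 extra × P = 25370 cm⁻¹.
Overall CFSE = -47312 + 25370 = -21942 cm⁻¹.

-21942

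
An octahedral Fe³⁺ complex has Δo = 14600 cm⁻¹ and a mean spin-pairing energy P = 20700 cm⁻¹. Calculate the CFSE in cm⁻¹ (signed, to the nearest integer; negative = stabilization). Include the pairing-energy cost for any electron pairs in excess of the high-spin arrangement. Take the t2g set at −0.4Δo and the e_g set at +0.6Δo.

0

Fe sits in group 8; removing 3 electrons leaves Fe³⁺ with 8 − 3 = 5 d electrons.
Δo < P, so pairing is avoided: the ground state is high-spin.
That gives t2g^3 e_g^2.
Orbital CFSE = 0.0Δo = 0.0 × 14600 = 0 cm⁻¹.
High-spin has no excess pairs, so no pairing correction applies.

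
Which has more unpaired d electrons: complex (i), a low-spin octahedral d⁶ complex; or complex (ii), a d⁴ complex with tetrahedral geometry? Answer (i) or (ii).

(ii)

(i): t₂g⁶ eg⁰ → 0 unpaired.
(ii): Tetrahedral fields are weak (Δₜ ≈ 4/9 Δₒ), so electrons fill high-spin; e^2 t2^2 → 4 unpaired.
So (ii) has more unpaired electrons.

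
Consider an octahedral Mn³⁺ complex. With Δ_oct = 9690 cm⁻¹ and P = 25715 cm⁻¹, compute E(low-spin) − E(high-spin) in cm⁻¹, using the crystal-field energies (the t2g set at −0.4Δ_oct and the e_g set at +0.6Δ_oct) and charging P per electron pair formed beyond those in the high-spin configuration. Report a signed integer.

Mn is in group 7, so Mn³⁺ is d⁴ (7 − 3 = 4).
In the high-spin limit (t2g^3 e_g^1) the orbital term is -0.6Δ_oct = -5814 cm⁻¹, with no excess pairing.
Low-spin: t2g^4 e_g^0, orbital CFSE = -1.6Δ_oct = -15504 cm⁻¹; plus 1 excess pair × P = +25715 cm⁻¹; total 10211 cm⁻¹.
E(LS) − E(HS) = 10211 − (-5814) = 16025 cm⁻¹.

16025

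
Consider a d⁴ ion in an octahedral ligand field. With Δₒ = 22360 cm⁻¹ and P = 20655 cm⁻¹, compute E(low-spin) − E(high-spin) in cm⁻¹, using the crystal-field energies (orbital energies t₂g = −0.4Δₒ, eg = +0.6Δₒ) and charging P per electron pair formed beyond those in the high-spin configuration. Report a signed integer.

High-spin: t₂g³ eg¹, CFSE = -0.6Δₒ = -13416 cm⁻¹.
Low-spin: t₂g⁴ eg⁰, orbital CFSE = -1.6Δₒ = -35776 cm⁻¹; plus 1 excess pair × P = +20655 cm⁻¹; total -15121 cm⁻¹.
E(LS) − E(HS) = -15121 − (-13416) = -1705 cm⁻¹.

-1705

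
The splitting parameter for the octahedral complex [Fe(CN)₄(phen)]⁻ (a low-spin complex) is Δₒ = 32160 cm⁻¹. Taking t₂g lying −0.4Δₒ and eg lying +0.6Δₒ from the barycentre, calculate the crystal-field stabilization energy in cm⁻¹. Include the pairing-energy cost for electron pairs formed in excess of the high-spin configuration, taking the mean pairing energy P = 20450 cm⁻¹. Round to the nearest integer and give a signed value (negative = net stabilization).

Ligand charges: 4×(-1) from CN⁻ and 1×(+0) from phen sum to -4; with overall charge -1, Fe is +3.
Fe is in group 8, so Fe³⁺ is d⁵ (8 − 3 = 5).
The d⁵ electrons fill as t₂g⁵ eg⁰.
CFSE(orbital) = 5×(-0.4Δₒ) + 0×(0.6Δₒ) = -2.0Δₒ; with Δₒ = 32160 cm⁻¹ that is -64320 cm⁻¹.
High-spin d⁵ would be t₂g³ eg² with 0 pairs; low-spin has 2, so 2 excess pairs cost +2P = +40900 cm⁻¹.
Combining: -64320 + 40900 = -23420 cm⁻¹.

-23420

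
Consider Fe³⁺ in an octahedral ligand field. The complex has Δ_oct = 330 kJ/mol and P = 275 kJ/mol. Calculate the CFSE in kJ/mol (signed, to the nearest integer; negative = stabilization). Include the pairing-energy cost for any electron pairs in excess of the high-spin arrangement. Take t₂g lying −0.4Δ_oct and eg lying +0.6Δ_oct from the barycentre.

Fe³⁺: group 8, so d-count = 8 − 3 = 5.
With Δ_oct > P the complex is low-spin.
Filling d⁵ accordingly: t₂g⁵ eg⁰.
Orbital CFSE = -2.0Δ_oct = -2.0 × 330 = -660 kJ/mol.
Excess pairs vs high-spin: 2 − 0 = 2; pairing cost = +550 kJ/mol.
Net CFSE = -660 + 550 = -110 kJ/mol.

-110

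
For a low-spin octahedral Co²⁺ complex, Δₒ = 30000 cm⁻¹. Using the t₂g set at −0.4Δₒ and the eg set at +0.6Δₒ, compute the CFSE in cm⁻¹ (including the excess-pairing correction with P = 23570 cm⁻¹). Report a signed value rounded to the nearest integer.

-30430

Co²⁺: group 9, so d-count = 9 − 2 = 7.
Electron filling gives t₂g⁶ eg¹.
Orbital CFSE = 6(-0.4) + 1(0.6) = -1.8Δₒ = -1.8 × 30000 = -54000 cm⁻¹.
Pairing penalty: 3 pairs vs 2 in the high-spin reference → 1 extra × P = 23570 cm⁻¹.
Net CFSE = -54000 + 23570 = -30430 cm⁻¹.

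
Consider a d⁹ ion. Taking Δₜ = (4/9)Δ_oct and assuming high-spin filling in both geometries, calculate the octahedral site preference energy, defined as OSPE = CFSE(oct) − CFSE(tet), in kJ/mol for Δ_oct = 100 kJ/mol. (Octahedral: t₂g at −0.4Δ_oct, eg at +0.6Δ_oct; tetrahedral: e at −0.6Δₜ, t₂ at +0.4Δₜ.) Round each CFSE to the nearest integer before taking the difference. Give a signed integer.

-42

Octahedral high-spin t2g^6 e_g^3: CFSE = -0.6 × 100 = -60 kJ/mol.
In a tetrahedral site the filling is e^4 t2^5: CFSE(tet) = -0.4Δₜ = -0.4 × (4/9)(100) = -18 kJ/mol.
Subtracting, OSPE = -60 − (-18) = -42 kJ/mol.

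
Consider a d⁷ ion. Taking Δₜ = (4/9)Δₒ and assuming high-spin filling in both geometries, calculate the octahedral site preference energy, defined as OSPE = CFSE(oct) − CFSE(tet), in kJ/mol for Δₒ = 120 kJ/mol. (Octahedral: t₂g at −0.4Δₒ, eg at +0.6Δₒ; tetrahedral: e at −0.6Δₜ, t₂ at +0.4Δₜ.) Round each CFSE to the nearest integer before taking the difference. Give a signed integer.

Octahedral (high-spin): t2g^5 e_g^2, CFSE = 5(−0.4) + 2(+0.6) = -0.8Δₒ = -0.8 × 120 = -96 kJ/mol.
In a tetrahedral site the filling is e^4 t2^3: CFSE(tet) = -1.2Δₜ = -1.2 × (4/9)(120) = -64 kJ/mol.
Subtracting, OSPE = -96 − (-64) = -32 kJ/mol.

-32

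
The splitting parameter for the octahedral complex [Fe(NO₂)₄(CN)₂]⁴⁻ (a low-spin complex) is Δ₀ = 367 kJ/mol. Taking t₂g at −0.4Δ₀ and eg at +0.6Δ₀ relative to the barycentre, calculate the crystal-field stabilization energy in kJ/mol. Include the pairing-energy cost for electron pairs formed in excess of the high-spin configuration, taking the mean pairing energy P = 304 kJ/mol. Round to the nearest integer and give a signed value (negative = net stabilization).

Ligand charges: 4×(-1) from NO₂⁻ and 2×(-1) from CN⁻ sum to -6; with overall charge -4, Fe is +2.
Fe is in group 8, so Fe²⁺ is d⁶ (8 − 2 = 6).
Electron filling gives t₂g⁶ eg⁰.
Orbital CFSE = 6(-0.4) + 0(0.6) = -2.4Δ₀ = -2.4 × 367 = -881 kJ/mol.
High-spin d⁶ would be t₂g⁴ eg² with 1 pair; low-spin has 3, so 2 excess pairs cost +2P = +608 kJ/mol.
Combining: -881 + 608 = -273 kJ/mol.

-273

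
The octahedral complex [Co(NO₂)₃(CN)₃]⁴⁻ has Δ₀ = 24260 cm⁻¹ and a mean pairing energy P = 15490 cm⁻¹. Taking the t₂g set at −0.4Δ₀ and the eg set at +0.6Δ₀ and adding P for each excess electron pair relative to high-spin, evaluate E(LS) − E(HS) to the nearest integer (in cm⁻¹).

-8770

Ligand charges: 3×(-1) from NO₂⁻ and 3×(-1) from CN⁻ sum to -6; with overall charge -4, Co is +2.
Co is in group 9, so Co²⁺ is d⁷ (9 − 2 = 7).
In the high-spin limit (t₂g⁵ eg²) the orbital term is -0.8Δ₀ = -19408 cm⁻¹, with no excess pairing.
For low-spin the configuration is t₂g⁶ eg¹: orbital energy -1.8 × 24260 = -43668 cm⁻¹, and 1 additional pair relative to high-spin adds 15490 cm⁻¹, giving -28178 cm⁻¹.
Thus E(LS) − E(HS) = -8770 cm⁻¹.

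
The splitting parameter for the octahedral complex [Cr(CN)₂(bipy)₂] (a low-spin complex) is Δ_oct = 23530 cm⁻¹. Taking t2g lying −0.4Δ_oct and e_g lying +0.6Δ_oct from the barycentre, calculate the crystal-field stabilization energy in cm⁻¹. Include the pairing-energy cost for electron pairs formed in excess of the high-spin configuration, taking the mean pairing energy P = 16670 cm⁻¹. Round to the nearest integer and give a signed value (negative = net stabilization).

-20978

Ligand charges: 2×(-1) from CN⁻ and 2×(+0) from bipy sum to -2; with overall charge +0, Cr is +2.
Cr is in group 6, so Cr²⁺ is d⁴ (6 − 2 = 4).
The d⁴ electrons fill as t2g^4 e_g^0.
CFSE(orbital) = 4×(-0.4Δ_oct) + 0×(0.6Δ_oct) = -1.6Δ_oct; with Δ_oct = 23530 cm⁻¹ that is -37648 cm⁻¹.
High-spin d⁴ would be t2g^3 e_g^1 with 0 pairs; low-spin has 1, so 1 excess pair costs +1P = +16670 cm⁻¹.
Overall CFSE = -37648 + 16670 = -20978 cm⁻¹.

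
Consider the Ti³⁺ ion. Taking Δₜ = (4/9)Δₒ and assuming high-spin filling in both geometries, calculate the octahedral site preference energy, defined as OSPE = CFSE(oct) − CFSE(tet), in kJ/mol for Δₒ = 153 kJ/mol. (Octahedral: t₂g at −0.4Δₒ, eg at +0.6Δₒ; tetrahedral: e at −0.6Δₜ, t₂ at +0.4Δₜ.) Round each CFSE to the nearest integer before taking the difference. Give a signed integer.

Group 4 minus oxidation state +3 gives a d¹ configuration for Ti³⁺.
Octahedral high-spin t₂g¹ eg⁰: CFSE = -0.4 × 153 = -61 kJ/mol.
In a tetrahedral site the filling is e¹ t₂⁰: CFSE(tet) = -0.6Δₜ = -0.6 × (4/9)(153) = -41 kJ/mol.
OSPE = CFSE(oct) − CFSE(tet) = -61 − (-41) = -20 kJ/mol.

-20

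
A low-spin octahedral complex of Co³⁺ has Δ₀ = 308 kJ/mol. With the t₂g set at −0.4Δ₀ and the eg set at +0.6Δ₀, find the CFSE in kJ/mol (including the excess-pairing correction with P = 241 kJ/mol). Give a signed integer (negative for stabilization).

-257

Co sits in group 9; removing 3 electrons leaves Co³⁺ with 9 − 3 = 6 d electrons.
Configuration: t₂g⁶ eg⁰.
Orbital CFSE = 6(-0.4) + 0(0.6) = -2.4Δ₀ = -2.4 × 308 = -739 kJ/mol.
High-spin d⁶ would be t₂g⁴ eg² with 1 pair; low-spin has 3, so 2 excess pairs cost +2P = +482 kJ/mol.
Overall CFSE = -739 + 482 = -257 kJ/mol.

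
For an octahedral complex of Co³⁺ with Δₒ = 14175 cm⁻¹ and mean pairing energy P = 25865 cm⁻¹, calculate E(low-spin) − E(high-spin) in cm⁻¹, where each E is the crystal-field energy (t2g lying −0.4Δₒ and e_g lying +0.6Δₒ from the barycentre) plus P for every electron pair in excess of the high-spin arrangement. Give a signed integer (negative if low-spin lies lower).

23380

Co is in group 9, so Co³⁺ is d⁶ (9 − 3 = 6).
High-spin d⁶ fills as t2g^4 e_g^2 with CFSE 4(−0.4) + 2(+0.6) = -0.4Δₒ = -5670 cm⁻¹.
For low-spin the configuration is t2g^6 e_g^0: orbital energy -2.4 × 14175 = -34020 cm⁻¹, and 2 additional pairs relative to high-spin add 51730 cm⁻¹, giving 17710 cm⁻¹.
Thus E(LS) − E(HS) = 23380 cm⁻¹.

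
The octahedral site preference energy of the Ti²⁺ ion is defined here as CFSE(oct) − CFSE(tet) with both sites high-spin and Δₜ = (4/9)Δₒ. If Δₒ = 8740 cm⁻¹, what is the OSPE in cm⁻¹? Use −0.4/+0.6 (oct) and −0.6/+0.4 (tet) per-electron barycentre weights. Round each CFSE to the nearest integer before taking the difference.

-2331

Group 4 minus oxidation state +2 gives a d² configuration for Ti²⁺.
Octahedral high-spin t2g^2 e_g^0: CFSE = -0.8 × 8740 = -6992 cm⁻¹.
Tetrahedral e^2 t2^0 gives -1.2Δₜ = -1.2 × (4/9) × 8740 = -4661 cm⁻¹.
Subtracting, OSPE = -6992 − (-4661) = -2331 cm⁻¹.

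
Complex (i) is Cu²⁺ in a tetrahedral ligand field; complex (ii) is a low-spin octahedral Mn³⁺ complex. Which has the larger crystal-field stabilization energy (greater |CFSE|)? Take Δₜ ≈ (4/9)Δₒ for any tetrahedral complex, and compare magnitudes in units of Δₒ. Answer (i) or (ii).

(ii)

(i): Group 11 minus oxidation state +2 gives a d⁹ configuration for Cu²⁺; Tetrahedral splitting is small, so the complex is high-spin; e^4 t2^5, CFSE = -0.4Δₜ ≈ -0.18Δₒ.
(ii): Mn³⁺: group 7, so d-count = 7 − 3 = 4; t₂g⁴ eg⁰, CFSE = -1.6Δₒ.
So (ii) has the larger |CFSE|.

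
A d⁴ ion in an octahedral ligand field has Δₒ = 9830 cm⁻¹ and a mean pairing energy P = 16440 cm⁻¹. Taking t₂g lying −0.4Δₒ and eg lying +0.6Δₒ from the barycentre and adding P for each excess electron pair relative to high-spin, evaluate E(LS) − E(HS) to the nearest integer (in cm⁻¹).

6610

In the high-spin limit (t₂g³ eg¹) the orbital term is -0.6Δₒ = -5898 cm⁻¹, with no excess pairing.
For low-spin the configuration is t₂g⁴ eg⁰: orbital energy -1.6 × 9830 = -15728 cm⁻¹, and 1 additional pair relative to high-spin adds 16440 cm⁻¹, giving 712 cm⁻¹.
The difference is 712 − (-5898) = 6610 cm⁻¹, so high-spin lies lower.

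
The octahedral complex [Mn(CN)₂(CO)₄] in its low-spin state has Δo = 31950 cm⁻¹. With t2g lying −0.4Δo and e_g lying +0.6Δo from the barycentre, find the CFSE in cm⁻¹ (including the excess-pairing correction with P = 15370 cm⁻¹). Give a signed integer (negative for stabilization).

Ligand charges: 2×(-1) from CN⁻ and 4×(+0) from CO sum to -2; with overall charge +0, Mn is +2.
Group 7 minus oxidation state +2 gives a d⁵ configuration for Mn²⁺.
Configuration: t2g^5 e_g^0.
Orbital CFSE = 5(-0.4) + 0(0.6) = -2.0Δo = -2.0 × 31950 = -63900 cm⁻¹.
Relative to high-spin t2g^3 e_g^2 (0 paired), the low-spin configuration has 2 additional pairs, contributing +2 × 15370 = +30740 cm⁻¹.
Combining: -63900 + 30740 = -33160 cm⁻¹.

-33160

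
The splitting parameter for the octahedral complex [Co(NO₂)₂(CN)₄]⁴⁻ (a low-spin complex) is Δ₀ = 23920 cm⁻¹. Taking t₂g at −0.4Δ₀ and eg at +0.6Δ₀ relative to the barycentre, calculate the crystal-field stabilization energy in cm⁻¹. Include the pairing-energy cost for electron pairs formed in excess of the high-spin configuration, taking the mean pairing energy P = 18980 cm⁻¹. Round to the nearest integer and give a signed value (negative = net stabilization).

Ligand charges: 2×(-1) from NO₂⁻ and 4×(-1) from CN⁻ sum to -6; with overall charge -4, Co is +2.
Co is in group 9, so Co²⁺ is d⁷ (9 − 2 = 7).
Electron filling gives t₂g⁶ eg¹.
The orbital stabilization is -1.8Δ₀ = -1.8 × 23920 = -43056 cm⁻¹.
Relative to high-spin t₂g⁵ eg² (2 paired), the low-spin configuration has 1 additional pair, contributing +1 × 18980 = +18980 cm⁻¹.
Overall CFSE = -43056 + 18980 = -24076 cm⁻¹.

-24076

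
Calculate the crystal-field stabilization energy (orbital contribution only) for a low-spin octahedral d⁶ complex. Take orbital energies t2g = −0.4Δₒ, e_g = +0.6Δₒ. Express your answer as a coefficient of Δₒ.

Configuration: t2g^6 e_g^0.
CFSE = 6(-0.4Δₒ) + 0(0.6Δₒ) = -2.4Δₒ + 0.0Δₒ = -2.4Δₒ.

-2.4 Δₒ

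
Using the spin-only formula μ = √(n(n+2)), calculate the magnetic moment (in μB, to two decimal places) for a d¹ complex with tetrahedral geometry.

1.73 μB

Tetrahedral fields are weak (Δₜ ≈ 4/9 Δₒ), so electrons fill high-spin.
Configuration: e¹ t₂⁰ → 1 unpaired electron.
μ(spin-only) = √[1(1+2)] = √3 ≈ 1.73 μB.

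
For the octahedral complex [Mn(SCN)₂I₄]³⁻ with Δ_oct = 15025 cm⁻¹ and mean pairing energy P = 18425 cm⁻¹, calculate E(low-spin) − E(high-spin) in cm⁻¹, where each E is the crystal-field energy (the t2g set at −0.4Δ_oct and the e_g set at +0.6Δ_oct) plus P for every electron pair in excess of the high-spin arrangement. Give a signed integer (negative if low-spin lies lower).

3400

Ligand charges: 2×(-1) from SCN⁻ and 4×(-1) from I⁻ sum to -6; with overall charge -3, Mn is +3.
Mn is in group 7, so Mn³⁺ is d⁴ (7 − 3 = 4).
High-spin: t2g^3 e_g^1, CFSE = -0.6Δ_oct = -9015 cm⁻¹.
Low-spin: t2g^4 e_g^0, orbital CFSE = -1.6Δ_oct = -24040 cm⁻¹; plus 1 excess pair × P = +18425 cm⁻¹; total -5615 cm⁻¹.
The difference is -5615 − (-9015) = 3400 cm⁻¹, so high-spin lies lower.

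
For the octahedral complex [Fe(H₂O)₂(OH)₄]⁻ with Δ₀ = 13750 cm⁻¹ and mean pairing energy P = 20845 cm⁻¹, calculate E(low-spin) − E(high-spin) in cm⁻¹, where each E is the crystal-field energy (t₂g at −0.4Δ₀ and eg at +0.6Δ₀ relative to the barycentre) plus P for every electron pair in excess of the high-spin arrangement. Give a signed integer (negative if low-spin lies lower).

14190

Ligand charges: 2×(+0) from H₂O and 4×(-1) from OH⁻ sum to -4; with overall charge -1, Fe is +3.
Fe is in group 8, so Fe³⁺ is d⁵ (8 − 3 = 5).
High-spin d⁵ fills as t₂g³ eg² with CFSE 3(−0.4) + 2(+0.6) = 0.0Δ₀ = 0 cm⁻¹.
Low-spin: t₂g⁵ eg⁰, orbital CFSE = -2.0Δ₀ = -27500 cm⁻¹; plus 2 excess pairs × P = +41690 cm⁻¹; total 14190 cm⁻¹.
E(LS) − E(HS) = 14190 − (0) = 14190 cm⁻¹.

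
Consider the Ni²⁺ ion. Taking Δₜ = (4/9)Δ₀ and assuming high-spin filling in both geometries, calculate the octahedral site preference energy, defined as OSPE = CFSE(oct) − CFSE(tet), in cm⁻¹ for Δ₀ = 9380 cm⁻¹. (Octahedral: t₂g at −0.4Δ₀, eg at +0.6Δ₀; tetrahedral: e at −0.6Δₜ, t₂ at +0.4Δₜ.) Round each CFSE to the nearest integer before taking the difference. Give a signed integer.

-7921

Ni²⁺: group 10, so d-count = 10 − 2 = 8.
Octahedral high-spin t₂g⁶ eg²: CFSE = -1.2 × 9380 = -11256 cm⁻¹.
In a tetrahedral site the filling is e⁴ t₂⁴: CFSE(tet) = -0.8Δₜ = -0.8 × (4/9)(9380) = -3335 cm⁻¹.
OSPE = -11256 − (-3335) = -7921 cm⁻¹.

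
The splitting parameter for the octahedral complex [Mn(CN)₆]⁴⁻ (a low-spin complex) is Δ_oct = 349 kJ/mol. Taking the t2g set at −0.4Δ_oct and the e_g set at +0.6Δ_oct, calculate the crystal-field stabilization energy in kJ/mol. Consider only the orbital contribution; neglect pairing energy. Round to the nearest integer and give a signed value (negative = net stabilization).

Each CN⁻ contributes -1; 6 × (-1) = -6. With overall charge -4, Mn is in the +2 oxidation state.
Mn is in group 7, so Mn²⁺ is d⁵ (7 − 2 = 5).
Electron filling gives t2g^5 e_g^0.
The orbital stabilization is -2.0Δ_oct = -2.0 × 349 = -698 kJ/mol.

-698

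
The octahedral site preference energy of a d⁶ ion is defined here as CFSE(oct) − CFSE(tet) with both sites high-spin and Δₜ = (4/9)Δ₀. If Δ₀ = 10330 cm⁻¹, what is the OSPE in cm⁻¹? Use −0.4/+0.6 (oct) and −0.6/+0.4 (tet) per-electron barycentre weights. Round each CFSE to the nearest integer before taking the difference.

-1377

Octahedral (high-spin): t₂g⁴ eg², CFSE = 4(−0.4) + 2(+0.6) = -0.4Δ₀ = -0.4 × 10330 = -4132 cm⁻¹.
Tetrahedral e³ t₂³ gives -0.6Δₜ = -0.6 × (4/9) × 10330 = -2755 cm⁻¹.
OSPE = -4132 − (-2755) = -1377 cm⁻¹.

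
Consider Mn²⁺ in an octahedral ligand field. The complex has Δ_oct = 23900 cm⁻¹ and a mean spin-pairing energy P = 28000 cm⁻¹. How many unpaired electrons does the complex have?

5

Mn sits in group 7; removing 2 electrons leaves Mn²⁺ with 7 − 2 = 5 d electrons.
Since Δ_oct = 23900 cm⁻¹ < P = 28000 cm⁻¹, the complex adopts the high-spin configuration.
Filling d⁵ accordingly: t2g^3 e_g^2.
Unpaired electrons: 5.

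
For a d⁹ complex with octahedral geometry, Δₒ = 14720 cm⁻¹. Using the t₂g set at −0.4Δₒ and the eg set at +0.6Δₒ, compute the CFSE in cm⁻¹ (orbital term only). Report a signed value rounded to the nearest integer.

The d⁹ electrons fill as t₂g⁶ eg³.
Orbital CFSE = 6(-0.4) + 3(0.6) = -0.6Δₒ = -0.6 × 14720 = -8832 cm⁻¹.

-8832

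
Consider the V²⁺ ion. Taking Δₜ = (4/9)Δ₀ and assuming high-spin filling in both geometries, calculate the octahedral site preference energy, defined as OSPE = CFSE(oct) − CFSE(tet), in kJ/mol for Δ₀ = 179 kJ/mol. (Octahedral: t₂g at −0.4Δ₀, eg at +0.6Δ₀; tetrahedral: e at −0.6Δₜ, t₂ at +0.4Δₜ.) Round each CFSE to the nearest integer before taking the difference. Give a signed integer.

-151

V is in group 5, so V²⁺ is d³ (5 − 2 = 3).
Octahedral (high-spin): t₂g³ eg⁰, CFSE = 3(−0.4) + 0(+0.6) = -1.2Δ₀ = -1.2 × 179 = -215 kJ/mol.
In a tetrahedral site the filling is e² t₂¹: CFSE(tet) = -0.8Δₜ = -0.8 × (4/9)(179) = -64 kJ/mol.
OSPE = -215 − (-64) = -151 kJ/mol.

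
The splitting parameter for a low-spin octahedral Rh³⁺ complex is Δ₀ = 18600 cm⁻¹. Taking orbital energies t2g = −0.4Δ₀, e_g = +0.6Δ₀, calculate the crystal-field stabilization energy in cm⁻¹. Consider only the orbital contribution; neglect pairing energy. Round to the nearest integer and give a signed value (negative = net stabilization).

-44640

Group 9 minus oxidation state +3 gives a d⁶ configuration for Rh³⁺.
Electron filling gives t2g^6 e_g^0.
The orbital stabilization is -2.4Δ₀ = -2.4 × 18600 = -44640 cm⁻¹.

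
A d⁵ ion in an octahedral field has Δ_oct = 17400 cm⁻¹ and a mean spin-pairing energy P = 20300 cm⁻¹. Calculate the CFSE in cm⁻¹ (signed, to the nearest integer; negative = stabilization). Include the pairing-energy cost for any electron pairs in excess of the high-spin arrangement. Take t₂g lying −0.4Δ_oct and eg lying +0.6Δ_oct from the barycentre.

0

With Δ_oct < P the complex is high-spin.
Filling d⁵ accordingly: t₂g³ eg².
Orbital CFSE = 0.0Δ_oct = 0.0 × 17400 = 0 cm⁻¹.
High-spin has no excess pairs, so no pairing correction applies.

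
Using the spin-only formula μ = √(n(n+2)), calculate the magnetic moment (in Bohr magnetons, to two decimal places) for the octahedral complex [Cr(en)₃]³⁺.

en is neutral, so the +3 overall charge sits on Cr: oxidation state +3.
Cr is in group 6, so Cr³⁺ is d³ (6 − 3 = 3).
Configuration: t₂g³ eg⁰ → 3 unpaired electrons.
μ(spin-only) = √[3(3+2)] = √15 ≈ 3.87 Bohr magnetons.

3.87 Bohr magnetons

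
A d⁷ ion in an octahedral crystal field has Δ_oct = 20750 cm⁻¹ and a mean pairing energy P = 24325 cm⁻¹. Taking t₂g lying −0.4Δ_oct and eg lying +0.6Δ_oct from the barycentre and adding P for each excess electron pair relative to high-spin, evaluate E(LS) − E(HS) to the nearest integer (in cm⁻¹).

3575

In the high-spin limit (t₂g⁵ eg²) the orbital term is -0.8Δ_oct = -16600 cm⁻¹, with no excess pairing.
Low-spin t₂g⁶ eg¹ gives -1.8Δ_oct = -37350 cm⁻¹, but forming 1 extra pair costs 1P = 24325 cm⁻¹, so E(LS) = -37350 + 24325 = -13025 cm⁻¹.
E(LS) − E(HS) = -13025 − (-16600) = 3575 cm⁻¹.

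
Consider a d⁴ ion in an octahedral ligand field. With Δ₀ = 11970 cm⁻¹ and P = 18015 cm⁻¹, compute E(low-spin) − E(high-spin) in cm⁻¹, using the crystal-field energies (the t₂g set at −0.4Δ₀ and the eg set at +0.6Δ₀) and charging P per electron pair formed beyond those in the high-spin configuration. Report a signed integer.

6045

In the high-spin limit (t₂g³ eg¹) the orbital term is -0.6Δ₀ = -7182 cm⁻¹, with no excess pairing.
For low-spin the configuration is t₂g⁴ eg⁰: orbital energy -1.6 × 11970 = -19152 cm⁻¹, and 1 additional pair relative to high-spin adds 18015 cm⁻¹, giving -1137 cm⁻¹.
E(LS) − E(HS) = -1137 − (-7182) = 6045 cm⁻¹.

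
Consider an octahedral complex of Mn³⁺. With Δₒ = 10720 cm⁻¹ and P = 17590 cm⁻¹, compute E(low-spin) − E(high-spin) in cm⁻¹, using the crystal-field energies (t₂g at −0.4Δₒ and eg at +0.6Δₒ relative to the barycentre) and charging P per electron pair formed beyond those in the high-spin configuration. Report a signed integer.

6870

Mn is in group 7, so Mn³⁺ is d⁴ (7 − 3 = 4).
High-spin d⁴ fills as t₂g³ eg¹ with CFSE 3(−0.4) + 1(+0.6) = -0.6Δₒ = -6432 cm⁻¹.
For low-spin the configuration is t₂g⁴ eg⁰: orbital energy -1.6 × 10720 = -17152 cm⁻¹, and 1 additional pair relative to high-spin adds 17590 cm⁻¹, giving 438 cm⁻¹.
The difference is 438 − (-6432) = 6870 cm⁻¹, so high-spin lies lower.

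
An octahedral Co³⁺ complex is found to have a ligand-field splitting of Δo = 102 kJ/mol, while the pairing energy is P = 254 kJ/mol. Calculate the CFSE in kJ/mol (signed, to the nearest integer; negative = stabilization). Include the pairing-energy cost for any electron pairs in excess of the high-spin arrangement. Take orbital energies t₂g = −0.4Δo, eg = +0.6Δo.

Group 9 minus oxidation state +3 gives a d⁶ configuration for Co³⁺.
Since Δo = 102 kJ/mol < P = 254 kJ/mol, the complex adopts the high-spin configuration.
Filling d⁶ accordingly: t₂g⁴ eg².
Orbital CFSE = -0.4Δo = -0.4 × 102 = -41 kJ/mol.
High-spin has no excess pairs, so no pairing correction applies.

-41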